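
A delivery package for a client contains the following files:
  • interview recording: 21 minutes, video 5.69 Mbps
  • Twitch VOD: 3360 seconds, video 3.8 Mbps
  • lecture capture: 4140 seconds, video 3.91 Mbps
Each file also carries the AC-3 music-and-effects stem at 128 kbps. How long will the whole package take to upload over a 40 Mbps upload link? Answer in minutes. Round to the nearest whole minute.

Audio: 128 kbps = 0.128 Mbps.
interview recording: 5.818 Mbps × 1260 s = 7330.7 Mb
Twitch VOD: 3.928 Mbps × 3360 s = 13198.1 Mb
lecture capture: 4.038 Mbps × 4140 s = 16717.3 Mb
Total: 37246.1 Mb = 4655.8 MB.
At 40 Mbps: 37246.1 / 40 = 931 s ≈ 15.5 minutes.

16 minutes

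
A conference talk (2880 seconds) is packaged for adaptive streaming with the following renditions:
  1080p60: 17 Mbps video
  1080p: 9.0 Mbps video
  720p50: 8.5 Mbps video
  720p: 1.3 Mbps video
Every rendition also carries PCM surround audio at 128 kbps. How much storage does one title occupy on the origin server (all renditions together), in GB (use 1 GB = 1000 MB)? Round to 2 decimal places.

13.07 GB

Audio: 128 kbps = 0.128 Mbps.
Sum of rendition bitrates: (17+0.128) + (9.0+0.128) + (8.5+0.128) + (1.3+0.128) = 36.312 Mbps.
× 2880 s = 104,579 Mb = 13,072 MB = 13.07 GB.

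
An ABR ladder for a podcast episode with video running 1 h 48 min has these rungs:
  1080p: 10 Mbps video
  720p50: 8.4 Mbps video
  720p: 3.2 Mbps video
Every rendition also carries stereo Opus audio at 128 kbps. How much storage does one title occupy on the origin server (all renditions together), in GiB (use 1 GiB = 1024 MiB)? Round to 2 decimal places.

1 h 48 min = 108 min = 6480 s
Audio: 128 kbps = 0.128 Mbps.
Sum of rendition bitrates: (10+0.128) + (8.4+0.128) + (3.2+0.128) = 21.984 Mbps.
× 6480 s = 142,456 Mb = 17,807 MB = 16.58 GiB.

16.58 GiB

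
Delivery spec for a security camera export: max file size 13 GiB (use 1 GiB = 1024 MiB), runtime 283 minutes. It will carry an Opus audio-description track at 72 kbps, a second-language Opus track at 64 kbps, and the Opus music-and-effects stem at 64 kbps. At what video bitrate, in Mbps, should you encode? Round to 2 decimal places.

6.38 Mbps

Budget: 13 GiB = 111669.1 Mb.
283 min = 16980 s
Total bitrate budget: 111669.1 Mb / 16980 s = 6.577 Mbps.
Audio total: 72 + 64 + 64 = 200 kbps = 0.200 Mbps.
Video: 6.577 − 0.200 = 6.377 Mbps.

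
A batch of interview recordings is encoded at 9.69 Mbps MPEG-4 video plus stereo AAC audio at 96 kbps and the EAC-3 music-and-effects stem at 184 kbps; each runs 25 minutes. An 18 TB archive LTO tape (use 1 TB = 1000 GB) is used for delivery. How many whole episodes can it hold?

9628

25 min = 1500 s
Audio total: 96 + 184 = 280 kbps = 0.280 Mbps.
Total bitrate: 9.970 Mbps.
Per item: 9.970 Mbps × 1500 s = 14,955 Mb = 1,869 MB.
Capacity: 18 TB = 144,000,000 Mb; 9628.89 items → 9628 complete.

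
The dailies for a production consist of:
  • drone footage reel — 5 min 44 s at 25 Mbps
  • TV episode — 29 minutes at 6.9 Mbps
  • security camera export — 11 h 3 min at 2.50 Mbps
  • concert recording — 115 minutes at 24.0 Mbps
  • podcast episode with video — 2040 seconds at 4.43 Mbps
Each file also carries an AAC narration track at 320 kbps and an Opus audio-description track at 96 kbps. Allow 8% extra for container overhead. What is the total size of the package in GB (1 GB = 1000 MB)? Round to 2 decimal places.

42.64 GB

Audio total: 320 + 96 = 416 kbps = 0.416 Mbps.
drone footage reel: 25.416 Mbps × 344 s × 1.08 = 9442.6 Mb
TV episode: 7.316 Mbps × 1740 s × 1.08 = 13748.2 Mb
security camera export: 2.916 Mbps × 39780 s × 1.08 = 125278.4 Mb
concert recording: 24.416 Mbps × 6900 s × 1.08 = 181948.0 Mb
podcast episode with video: 4.846 Mbps × 2040 s × 1.08 = 10676.7 Mb
Total: 341093.9 Mb = 42636.7 MB.
= 42.64 GB.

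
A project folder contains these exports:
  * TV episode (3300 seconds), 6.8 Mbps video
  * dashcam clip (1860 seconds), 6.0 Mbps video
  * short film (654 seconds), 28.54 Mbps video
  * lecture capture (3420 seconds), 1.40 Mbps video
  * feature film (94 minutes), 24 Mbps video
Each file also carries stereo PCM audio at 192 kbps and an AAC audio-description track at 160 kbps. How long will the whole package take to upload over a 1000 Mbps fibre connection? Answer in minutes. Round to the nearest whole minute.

Audio total: 192 + 160 = 352 kbps = 0.352 Mbps.
TV episode: 7.152 Mbps × 3300 s = 23601.6 Mb
dashcam clip: 6.352 Mbps × 1860 s = 11814.7 Mb
short film: 28.892 Mbps × 654 s = 18895.4 Mb
lecture capture: 1.752 Mbps × 3420 s = 5991.8 Mb
feature film: 24.352 Mbps × 5640 s = 137345.3 Mb
Total: 197648.8 Mb = 24706.1 MB.
At 1000 Mbps: 197648.8 / 1000 = 198 s ≈ 3.29 minutes.

3 minutes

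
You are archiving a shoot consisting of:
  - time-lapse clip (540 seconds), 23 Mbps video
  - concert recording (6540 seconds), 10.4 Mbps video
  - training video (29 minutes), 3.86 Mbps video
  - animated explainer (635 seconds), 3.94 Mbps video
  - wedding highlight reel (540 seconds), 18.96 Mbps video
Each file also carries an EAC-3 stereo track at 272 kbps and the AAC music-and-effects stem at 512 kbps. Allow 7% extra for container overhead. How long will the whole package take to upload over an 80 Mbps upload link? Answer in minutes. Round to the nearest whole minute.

24 minutes

Audio total: 272 + 512 = 784 kbps = 0.784 Mbps.
time-lapse clip: 23.784 Mbps × 540 s × 1.07 = 13742.4 Mb
concert recording: 11.184 Mbps × 6540 s × 1.07 = 78263.4 Mb
training video: 4.644 Mbps × 1740 s × 1.07 = 8646.2 Mb
animated explainer: 4.724 Mbps × 635 s × 1.07 = 3209.7 Mb
wedding highlight reel: 19.744 Mbps × 540 s × 1.07 = 11408.1 Mb
Total: 115269.8 Mb = 14408.7 MB.
At 80 Mbps: 115269.8 / 80 = 1441 s ≈ 24 minutes.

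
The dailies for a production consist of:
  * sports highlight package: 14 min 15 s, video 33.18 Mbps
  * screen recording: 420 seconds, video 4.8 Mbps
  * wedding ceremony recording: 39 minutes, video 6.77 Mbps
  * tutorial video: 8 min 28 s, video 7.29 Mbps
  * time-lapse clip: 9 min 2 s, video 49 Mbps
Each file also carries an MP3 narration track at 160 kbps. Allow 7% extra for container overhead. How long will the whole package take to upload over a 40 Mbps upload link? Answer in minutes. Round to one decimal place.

Audio: 160 kbps = 0.160 Mbps.
sports highlight package: 33.340 Mbps × 855 s × 1.07 = 30501.1 Mb
screen recording: 4.960 Mbps × 420 s × 1.07 = 2229.0 Mb
wedding ceremony recording: 6.930 Mbps × 2340 s × 1.07 = 17351.3 Mb
tutorial video: 7.450 Mbps × 508 s × 1.07 = 4049.5 Mb
time-lapse clip: 49.160 Mbps × 542 s × 1.07 = 28509.9 Mb
Total: 82640.8 Mb = 10330.1 MB.
At 40 Mbps: 82640.8 / 40 = 2066 s ≈ 34.4 minutes.

34.4 minutes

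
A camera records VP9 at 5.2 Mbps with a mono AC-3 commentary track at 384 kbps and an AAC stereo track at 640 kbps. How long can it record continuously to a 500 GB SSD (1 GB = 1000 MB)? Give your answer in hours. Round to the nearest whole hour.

Audio total: 384 + 640 = 1024 kbps = 1.024 Mbps.
Total bitrate: 5.2 + 1.024 = 6.224 Mbps.
Capacity: 500 GB = 4,000,000 Mb.
Recording time: 4,000,000 / 6.224 = 642,674 s ≈ 179 hours.

179 hours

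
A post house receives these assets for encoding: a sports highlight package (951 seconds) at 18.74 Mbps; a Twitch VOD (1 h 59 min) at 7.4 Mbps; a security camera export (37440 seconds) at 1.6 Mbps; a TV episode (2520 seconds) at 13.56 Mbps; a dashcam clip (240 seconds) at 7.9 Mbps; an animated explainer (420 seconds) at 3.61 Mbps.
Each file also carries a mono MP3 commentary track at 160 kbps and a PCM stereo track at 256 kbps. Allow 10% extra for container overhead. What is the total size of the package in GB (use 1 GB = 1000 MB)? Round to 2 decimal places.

Audio total: 160 + 256 = 416 kbps = 0.416 Mbps.
sports highlight package: 19.156 Mbps × 951 s × 1.10 = 20039.1 Mb
Twitch VOD: 7.816 Mbps × 7140 s × 1.10 = 61386.9 Mb
security camera export: 2.016 Mbps × 37440 s × 1.10 = 83026.9 Mb
TV episode: 13.976 Mbps × 2520 s × 1.10 = 38741.5 Mb
dashcam clip: 8.316 Mbps × 240 s × 1.10 = 2195.4 Mb
animated explainer: 4.026 Mbps × 420 s × 1.10 = 1860.0 Mb
Total: 207249.8 Mb = 25906.2 MB.
= 25.91 GB.

25.91 GB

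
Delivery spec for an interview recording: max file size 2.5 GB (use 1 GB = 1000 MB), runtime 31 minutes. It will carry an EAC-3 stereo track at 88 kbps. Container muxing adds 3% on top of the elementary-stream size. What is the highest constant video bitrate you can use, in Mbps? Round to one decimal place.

Budget: 2.5 GB = 20000.0 Mb.
Stream payload after overhead: 20000.0 / 1.03 = 19417.5 Mb.
31 min = 1860 s
Total bitrate budget: 19417.5 Mb / 1860 s = 10.440 Mbps.
Audio: 88 kbps = 0.088 Mbps.
Video: 10.440 − 0.088 = 10.352 Mbps.

10.4 Mbps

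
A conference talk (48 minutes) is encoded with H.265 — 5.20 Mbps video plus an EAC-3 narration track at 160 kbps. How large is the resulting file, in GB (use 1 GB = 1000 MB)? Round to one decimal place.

48 min = 2880 s
Audio: 160 kbps = 0.160 Mbps.
Total bitrate: 5.20 + 0.160 = 5.360 Mbps.
Stream data: 5.360 Mbps × 2880 s = 15436.8 Mb.
15,437 Mb ÷ 8 = 1,930 MB → 1.930 GB.

1.9 GB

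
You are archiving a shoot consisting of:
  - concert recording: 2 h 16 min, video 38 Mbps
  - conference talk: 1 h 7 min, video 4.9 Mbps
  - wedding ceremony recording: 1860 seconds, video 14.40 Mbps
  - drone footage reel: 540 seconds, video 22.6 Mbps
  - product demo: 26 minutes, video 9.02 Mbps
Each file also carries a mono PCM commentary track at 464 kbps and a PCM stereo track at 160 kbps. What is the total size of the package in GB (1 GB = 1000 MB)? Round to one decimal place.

49.1 GB

Audio total: 464 + 160 = 624 kbps = 0.624 Mbps.
concert recording: 38.624 Mbps × 8160 s = 315171.8 Mb
conference talk: 5.524 Mbps × 4020 s = 22206.5 Mb
wedding ceremony recording: 15.024 Mbps × 1860 s = 27944.6 Mb
drone footage reel: 23.224 Mbps × 540 s = 12541.0 Mb
product demo: 9.644 Mbps × 1560 s = 15044.6 Mb
Total: 392908.6 Mb = 49113.6 MB.
= 49.11 GB.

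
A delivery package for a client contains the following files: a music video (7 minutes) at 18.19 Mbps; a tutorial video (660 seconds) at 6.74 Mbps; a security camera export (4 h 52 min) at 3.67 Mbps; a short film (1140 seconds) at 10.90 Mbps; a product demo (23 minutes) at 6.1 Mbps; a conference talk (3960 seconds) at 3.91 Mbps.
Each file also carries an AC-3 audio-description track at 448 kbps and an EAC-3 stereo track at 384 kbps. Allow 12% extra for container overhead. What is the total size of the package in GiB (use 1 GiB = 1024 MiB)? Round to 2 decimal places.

Audio total: 448 + 384 = 832 kbps = 0.832 Mbps.
music video: 19.022 Mbps × 420 s × 1.12 = 8947.9 Mb
tutorial video: 7.572 Mbps × 660 s × 1.12 = 5597.2 Mb
security camera export: 4.502 Mbps × 17520 s × 1.12 = 88340.0 Mb
short film: 11.732 Mbps × 1140 s × 1.12 = 14979.4 Mb
product demo: 6.932 Mbps × 1380 s × 1.12 = 10714.1 Mb
conference talk: 4.742 Mbps × 3960 s × 1.12 = 21031.7 Mb
Total: 149610.5 Mb = 18701.3 MB.
= 17.42 GiB.

17.42 GiB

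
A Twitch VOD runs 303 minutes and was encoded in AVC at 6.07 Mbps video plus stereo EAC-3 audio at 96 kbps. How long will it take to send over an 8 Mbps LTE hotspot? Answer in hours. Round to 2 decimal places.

303 min = 18180 s
Audio: 96 kbps = 0.096 Mbps.
Total bitrate: 6.166 Mbps.
File: 6.166 Mbps × 18180 s = 112097.9 Mb.
At 8 Mbps: 112097.9 / 8 = 14012.2 s ≈ 3.89 hours.

3.89 hours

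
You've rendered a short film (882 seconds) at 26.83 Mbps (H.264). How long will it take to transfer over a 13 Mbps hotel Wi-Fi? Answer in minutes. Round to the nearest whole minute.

30 minutes

File: 26.830 Mbps × 882 s = 23664.1 Mb.
At 13 Mbps: 23664.1 / 13 = 1820.3 s ≈ 30.3 minutes.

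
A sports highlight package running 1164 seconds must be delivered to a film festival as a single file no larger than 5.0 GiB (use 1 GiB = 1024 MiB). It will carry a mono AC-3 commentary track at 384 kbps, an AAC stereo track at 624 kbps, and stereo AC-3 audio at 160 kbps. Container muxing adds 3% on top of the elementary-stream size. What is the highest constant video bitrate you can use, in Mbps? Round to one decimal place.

Budget: 5.0 GiB = 42949.7 Mb.
Stream payload after overhead: 42949.7 / 1.03 = 41698.7 Mb.
Total bitrate budget: 41698.7 Mb / 1164 s = 35.824 Mbps.
Audio total: 384 + 624 + 160 = 1168 kbps = 1.168 Mbps.
Video: 35.824 − 1.168 = 34.656 Mbps.

34.7 Mbps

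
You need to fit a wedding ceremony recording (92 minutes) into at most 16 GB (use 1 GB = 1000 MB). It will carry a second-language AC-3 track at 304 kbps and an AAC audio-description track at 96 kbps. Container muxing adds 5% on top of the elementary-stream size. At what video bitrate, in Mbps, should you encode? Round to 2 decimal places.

Budget: 16 GB = 128000.0 Mb.
Stream payload after overhead: 128000.0 / 1.05 = 121904.8 Mb.
92 min = 5520 s
Total bitrate budget: 121904.8 Mb / 5520 s = 22.084 Mbps.
Audio total: 304 + 96 = 400 kbps = 0.400 Mbps.
Video: 22.084 − 0.400 = 21.684 Mbps.

21.68 Mbps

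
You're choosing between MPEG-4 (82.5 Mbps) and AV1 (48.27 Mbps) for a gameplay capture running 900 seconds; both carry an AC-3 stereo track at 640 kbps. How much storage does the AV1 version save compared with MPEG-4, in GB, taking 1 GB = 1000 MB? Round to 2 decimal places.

Audio: 640 kbps = 0.640 Mbps.
MPEG-4: 83.140 Mbps × 900 s = 74826.0 Mb = 9.353 GB.
AV1: 48.910 Mbps × 900 s = 44019.0 Mb = 5.502 GB.
Saving: 9.353 − 5.502 = 3.851 GB.

3.85 GB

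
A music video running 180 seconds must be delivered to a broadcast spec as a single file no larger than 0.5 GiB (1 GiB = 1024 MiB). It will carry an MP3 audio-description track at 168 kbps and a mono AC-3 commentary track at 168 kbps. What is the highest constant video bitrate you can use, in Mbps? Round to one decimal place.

Budget: 0.5 GiB = 4295.0 Mb.
Total bitrate budget: 4295.0 Mb / 180 s = 23.861 Mbps.
Audio total: 168 + 168 = 336 kbps = 0.336 Mbps.
Video: 23.861 − 0.336 = 23.525 Mbps.

23.5 Mbps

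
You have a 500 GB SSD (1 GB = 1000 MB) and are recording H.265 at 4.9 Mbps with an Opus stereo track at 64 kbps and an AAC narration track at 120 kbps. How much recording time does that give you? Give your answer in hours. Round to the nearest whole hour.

Audio total: 64 + 120 = 184 kbps = 0.184 Mbps.
Total bitrate: 4.9 + 0.184 = 5.084 Mbps.
Capacity: 500 GB = 4,000,000 Mb.
Recording time: 4,000,000 / 5.084 = 786,782 s ≈ 219 hours.

219 hours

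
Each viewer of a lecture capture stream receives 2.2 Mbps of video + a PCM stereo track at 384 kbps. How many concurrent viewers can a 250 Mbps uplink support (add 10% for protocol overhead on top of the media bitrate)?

87

Audio: 384 kbps = 0.384 Mbps.
Per-viewer media rate: 2.584 Mbps.
On the wire with 10% overhead: 2.842 Mbps.
250 Mbps = 250.0 Mbps; 250.0 / 2.842 = 87.95 → 87 viewers.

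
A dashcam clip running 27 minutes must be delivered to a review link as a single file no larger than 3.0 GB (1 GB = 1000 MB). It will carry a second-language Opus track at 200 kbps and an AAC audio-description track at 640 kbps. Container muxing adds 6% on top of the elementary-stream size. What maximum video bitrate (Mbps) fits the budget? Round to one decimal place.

Budget: 3.0 GB = 24000.0 Mb.
Stream payload after overhead: 24000.0 / 1.06 = 22641.5 Mb.
27 min = 1620 s
Total bitrate budget: 22641.5 Mb / 1620 s = 13.976 Mbps.
Audio total: 200 + 640 = 840 kbps = 0.840 Mbps.
Video: 13.976 − 0.840 = 13.136 Mbps.

13.1 Mbps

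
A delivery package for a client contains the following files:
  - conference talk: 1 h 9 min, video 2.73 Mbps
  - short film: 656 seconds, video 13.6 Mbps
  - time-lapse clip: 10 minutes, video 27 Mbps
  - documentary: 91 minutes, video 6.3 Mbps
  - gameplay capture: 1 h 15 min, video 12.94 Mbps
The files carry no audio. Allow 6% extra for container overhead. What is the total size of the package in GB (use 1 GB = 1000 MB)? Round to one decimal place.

17.1 GB

conference talk: 2.730 Mbps × 4140 s × 1.06 = 11980.3 Mb
short film: 13.600 Mbps × 656 s × 1.06 = 9456.9 Mb
time-lapse clip: 27.000 Mbps × 600 s × 1.06 = 17172.0 Mb
documentary: 6.300 Mbps × 5460 s × 1.06 = 36461.9 Mb
gameplay capture: 12.940 Mbps × 4500 s × 1.06 = 61723.8 Mb
Total: 136794.9 Mb = 17099.4 MB.
= 17.10 GB.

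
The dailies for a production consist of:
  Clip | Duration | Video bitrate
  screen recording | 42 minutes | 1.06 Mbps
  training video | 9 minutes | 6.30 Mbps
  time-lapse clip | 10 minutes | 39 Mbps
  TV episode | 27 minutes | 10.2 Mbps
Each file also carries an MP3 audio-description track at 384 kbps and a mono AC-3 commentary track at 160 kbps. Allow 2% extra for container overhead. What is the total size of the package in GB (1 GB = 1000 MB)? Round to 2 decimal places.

6.23 GB

Audio total: 384 + 160 = 544 kbps = 0.544 Mbps.
screen recording: 1.604 Mbps × 2520 s × 1.02 = 4122.9 Mb
training video: 6.844 Mbps × 540 s × 1.02 = 3769.7 Mb
time-lapse clip: 39.544 Mbps × 600 s × 1.02 = 24200.9 Mb
TV episode: 10.744 Mbps × 1620 s × 1.02 = 17753.4 Mb
Total: 49846.9 Mb = 6230.9 MB.
= 6.231 GB.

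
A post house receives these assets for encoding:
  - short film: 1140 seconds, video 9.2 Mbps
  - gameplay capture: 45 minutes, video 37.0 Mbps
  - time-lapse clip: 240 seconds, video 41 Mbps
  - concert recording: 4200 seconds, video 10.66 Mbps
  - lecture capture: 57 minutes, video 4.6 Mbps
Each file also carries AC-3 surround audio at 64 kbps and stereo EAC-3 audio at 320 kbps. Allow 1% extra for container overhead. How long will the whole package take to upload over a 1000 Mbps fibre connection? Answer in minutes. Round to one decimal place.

Audio total: 64 + 320 = 384 kbps = 0.384 Mbps.
short film: 9.584 Mbps × 1140 s × 1.01 = 11035.0 Mb
gameplay capture: 37.384 Mbps × 2700 s × 1.01 = 101946.2 Mb
time-lapse clip: 41.384 Mbps × 240 s × 1.01 = 10031.5 Mb
concert recording: 11.044 Mbps × 4200 s × 1.01 = 46848.6 Mb
lecture capture: 4.984 Mbps × 3420 s × 1.01 = 17215.7 Mb
Total: 187077.0 Mb = 23384.6 MB.
At 1000 Mbps: 187077.0 / 1000 = 187 s ≈ 3.12 minutes.

3.1 minutes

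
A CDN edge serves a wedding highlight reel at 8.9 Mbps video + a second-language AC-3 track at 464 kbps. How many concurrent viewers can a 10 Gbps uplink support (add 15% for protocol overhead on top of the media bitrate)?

928

Audio: 464 kbps = 0.464 Mbps.
Per-viewer media rate: 9.364 Mbps.
On the wire with 15% overhead: 10.769 Mbps.
10 Gbps = 10,000 Mbps; 10,000 / 10.769 = 928.63 → 928 viewers.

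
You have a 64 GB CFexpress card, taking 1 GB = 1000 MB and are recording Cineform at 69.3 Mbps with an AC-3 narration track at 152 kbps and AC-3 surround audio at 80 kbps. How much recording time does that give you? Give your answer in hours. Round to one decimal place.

2.0 hours

Audio total: 152 + 80 = 232 kbps = 0.232 Mbps.
Total bitrate: 69.3 + 0.232 = 69.532 Mbps.
Capacity: 64 GB = 512,000 Mb.
Recording time: 512,000 / 69.532 = 7,364 s ≈ 2.05 hours.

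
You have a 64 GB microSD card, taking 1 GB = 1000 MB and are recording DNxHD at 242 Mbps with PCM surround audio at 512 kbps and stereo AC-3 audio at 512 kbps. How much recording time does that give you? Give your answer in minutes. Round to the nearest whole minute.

35 minutes

Audio total: 512 + 512 = 1024 kbps = 1.024 Mbps.
Total bitrate: 242 + 1.024 = 243.024 Mbps.
Capacity: 64 GB = 512,000 Mb.
Recording time: 512,000 / 243.024 = 2,107 s ≈ 35.1 minutes.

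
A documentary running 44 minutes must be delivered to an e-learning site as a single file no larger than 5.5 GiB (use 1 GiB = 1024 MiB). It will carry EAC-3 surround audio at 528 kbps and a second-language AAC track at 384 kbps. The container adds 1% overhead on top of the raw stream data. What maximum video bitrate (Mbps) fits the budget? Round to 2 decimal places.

Budget: 5.5 GiB = 47244.6 Mb.
Stream payload after overhead: 47244.6 / 1.01 = 46776.9 Mb.
44 min = 2640 s
Total bitrate budget: 46776.9 Mb / 2640 s = 17.719 Mbps.
Audio total: 528 + 384 = 912 kbps = 0.912 Mbps.
Video: 17.719 − 0.912 = 16.807 Mbps.

16.81 Mbps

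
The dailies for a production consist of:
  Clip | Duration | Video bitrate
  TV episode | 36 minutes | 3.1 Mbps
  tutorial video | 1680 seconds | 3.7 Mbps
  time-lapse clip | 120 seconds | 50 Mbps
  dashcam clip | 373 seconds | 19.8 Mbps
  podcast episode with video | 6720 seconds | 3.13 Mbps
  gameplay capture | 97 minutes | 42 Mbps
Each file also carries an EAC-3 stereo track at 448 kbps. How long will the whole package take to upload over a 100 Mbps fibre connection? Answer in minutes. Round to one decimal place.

49.9 minutes

Audio: 448 kbps = 0.448 Mbps.
TV episode: 3.548 Mbps × 2160 s = 7663.7 Mb
tutorial video: 4.148 Mbps × 1680 s = 6968.6 Mb
time-lapse clip: 50.448 Mbps × 120 s = 6053.8 Mb
dashcam clip: 20.248 Mbps × 373 s = 7552.5 Mb
podcast episode with video: 3.578 Mbps × 6720 s = 24044.2 Mb
gameplay capture: 42.448 Mbps × 5820 s = 247047.4 Mb
Total: 299330.1 Mb = 37416.3 MB.
At 100 Mbps: 299330.1 / 100 = 2993 s ≈ 49.9 minutes.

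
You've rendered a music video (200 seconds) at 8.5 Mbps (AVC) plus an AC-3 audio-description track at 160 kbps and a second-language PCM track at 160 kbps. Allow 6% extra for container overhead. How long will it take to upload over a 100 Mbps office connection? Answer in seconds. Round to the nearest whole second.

Audio total: 160 + 160 = 320 kbps = 0.320 Mbps.
Total bitrate: 8.820 Mbps.
File: 8.820 Mbps × 200 s = 1764.0 Mb.
With 6% container overhead: ×1.06. → 1869.8 Mb.
At 100 Mbps: 1869.8 / 100 = 18.7 s ≈ 18.7 seconds.

19 seconds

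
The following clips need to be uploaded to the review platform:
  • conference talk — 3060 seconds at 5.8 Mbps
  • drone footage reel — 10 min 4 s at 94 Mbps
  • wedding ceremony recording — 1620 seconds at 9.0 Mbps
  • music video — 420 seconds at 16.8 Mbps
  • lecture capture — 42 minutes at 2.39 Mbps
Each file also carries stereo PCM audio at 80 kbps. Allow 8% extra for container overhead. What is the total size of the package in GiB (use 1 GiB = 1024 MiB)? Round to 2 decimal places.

Audio: 80 kbps = 0.080 Mbps.
conference talk: 5.880 Mbps × 3060 s × 1.08 = 19432.2 Mb
drone footage reel: 94.080 Mbps × 604 s × 1.08 = 61370.3 Mb
wedding ceremony recording: 9.080 Mbps × 1620 s × 1.08 = 15886.4 Mb
music video: 16.880 Mbps × 420 s × 1.08 = 7656.8 Mb
lecture capture: 2.470 Mbps × 2520 s × 1.08 = 6722.4 Mb
Total: 111068.0 Mb = 13883.5 MB.
= 12.93 GiB.

12.93 GiB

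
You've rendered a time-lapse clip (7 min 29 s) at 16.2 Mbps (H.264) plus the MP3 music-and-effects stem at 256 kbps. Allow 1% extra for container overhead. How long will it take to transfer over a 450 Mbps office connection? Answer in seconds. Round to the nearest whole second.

7 min 29 s = 449 s
Audio: 256 kbps = 0.256 Mbps.
Total bitrate: 16.456 Mbps.
File: 16.456 Mbps × 449 s = 7388.7 Mb.
With 1% container overhead: ×1.01. → 7462.6 Mb.
At 450 Mbps: 7462.6 / 450 = 16.6 s ≈ 16.6 seconds.

17 seconds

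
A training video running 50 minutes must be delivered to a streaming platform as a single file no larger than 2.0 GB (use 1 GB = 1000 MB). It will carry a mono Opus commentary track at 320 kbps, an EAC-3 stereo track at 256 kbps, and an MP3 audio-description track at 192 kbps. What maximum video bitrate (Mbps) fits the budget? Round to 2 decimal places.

4.57 Mbps

Budget: 2.0 GB = 16000.0 Mb.
50 min = 3000 s
Total bitrate budget: 16000.0 Mb / 3000 s = 5.333 Mbps.
Audio total: 320 + 256 + 192 = 768 kbps = 0.768 Mbps.
Video: 5.333 − 0.768 = 4.565 Mbps.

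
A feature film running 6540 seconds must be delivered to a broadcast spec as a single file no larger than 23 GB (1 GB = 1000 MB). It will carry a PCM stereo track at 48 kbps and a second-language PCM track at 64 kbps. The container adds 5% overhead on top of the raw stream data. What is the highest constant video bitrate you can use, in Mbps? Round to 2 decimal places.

26.68 Mbps

Budget: 23 GB = 184000.0 Mb.
Stream payload after overhead: 184000.0 / 1.05 = 175238.1 Mb.
Total bitrate budget: 175238.1 Mb / 6540 s = 26.795 Mbps.
Audio total: 48 + 64 = 112 kbps = 0.112 Mbps.
Video: 26.795 − 0.112 = 26.683 Mbps.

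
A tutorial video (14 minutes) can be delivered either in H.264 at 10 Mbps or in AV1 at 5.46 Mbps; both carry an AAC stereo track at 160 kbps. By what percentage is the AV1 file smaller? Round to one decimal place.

14 min = 840 s
Audio: 160 kbps = 0.160 Mbps.
H.264: 10.160 Mbps × 840 s = 8534.4 Mb = 1.067 GB.
AV1: 5.620 Mbps × 840 s = 4720.8 Mb = 0.590 GB.
Reduction: (1 − 0.590/1.067) × 100 = 44.69%.

44.7%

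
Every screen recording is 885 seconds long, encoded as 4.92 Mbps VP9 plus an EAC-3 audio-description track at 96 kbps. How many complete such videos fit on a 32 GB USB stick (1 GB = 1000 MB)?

Audio: 96 kbps = 0.096 Mbps.
Total bitrate: 5.016 Mbps.
Per item: 5.016 Mbps × 885 s = 4,439 Mb = 554.9 MB.
Capacity: 32 GB = 256,000 Mb; 57.67 items → 57 complete.

57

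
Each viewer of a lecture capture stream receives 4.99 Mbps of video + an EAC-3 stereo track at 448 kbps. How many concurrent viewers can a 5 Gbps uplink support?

Audio: 448 kbps = 0.448 Mbps.
Per-viewer media rate: 5.438 Mbps.
5 Gbps = 5,000 Mbps; 5,000 / 5.438 = 919.46 → 919 viewers.

919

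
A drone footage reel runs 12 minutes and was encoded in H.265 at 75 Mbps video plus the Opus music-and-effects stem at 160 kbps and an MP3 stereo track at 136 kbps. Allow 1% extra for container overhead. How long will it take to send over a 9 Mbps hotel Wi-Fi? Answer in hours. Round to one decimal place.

1.7 hours

12 min = 720 s
Audio total: 160 + 136 = 296 kbps = 0.296 Mbps.
Total bitrate: 75.296 Mbps.
File: 75.296 Mbps × 720 s = 54213.1 Mb.
With 1% container overhead: ×1.01. → 54755.3 Mb.
At 9 Mbps: 54755.3 / 9 = 6083.9 s ≈ 1.69 hours.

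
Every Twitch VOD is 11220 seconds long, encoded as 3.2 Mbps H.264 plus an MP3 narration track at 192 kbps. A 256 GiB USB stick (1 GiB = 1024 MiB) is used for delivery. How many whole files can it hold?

Audio: 192 kbps = 0.192 Mbps.
Total bitrate: 3.392 Mbps.
Per item: 3.392 Mbps × 11220 s = 38,058 Mb = 4,757 MB.
Capacity: 256 GiB = 2,199,023 Mb; 57.78 items → 57 complete.

57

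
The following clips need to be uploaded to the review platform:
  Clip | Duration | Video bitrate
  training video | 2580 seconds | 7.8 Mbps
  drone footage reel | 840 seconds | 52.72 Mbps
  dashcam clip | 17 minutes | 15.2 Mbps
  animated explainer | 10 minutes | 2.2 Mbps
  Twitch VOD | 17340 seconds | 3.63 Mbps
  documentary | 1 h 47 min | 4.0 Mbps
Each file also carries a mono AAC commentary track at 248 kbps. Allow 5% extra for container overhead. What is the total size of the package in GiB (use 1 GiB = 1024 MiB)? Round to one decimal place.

21.6 GiB

Audio: 248 kbps = 0.248 Mbps.
training video: 8.048 Mbps × 2580 s × 1.05 = 21802.0 Mb
drone footage reel: 52.968 Mbps × 840 s × 1.05 = 46717.8 Mb
dashcam clip: 15.448 Mbps × 1020 s × 1.05 = 16544.8 Mb
animated explainer: 2.448 Mbps × 600 s × 1.05 = 1542.2 Mb
Twitch VOD: 3.878 Mbps × 17340 s × 1.05 = 70606.7 Mb
documentary: 4.248 Mbps × 6420 s × 1.05 = 28635.8 Mb
Total: 185849.4 Mb = 23231.2 MB.
= 21.64 GiB.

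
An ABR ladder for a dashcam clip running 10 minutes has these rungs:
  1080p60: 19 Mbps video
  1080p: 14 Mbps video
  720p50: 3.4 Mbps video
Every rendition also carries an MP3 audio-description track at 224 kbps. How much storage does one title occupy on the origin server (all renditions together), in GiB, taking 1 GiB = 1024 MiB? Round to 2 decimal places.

10 min = 600 s
Audio: 224 kbps = 0.224 Mbps.
Sum of rendition bitrates: (19+0.224) + (14+0.224) + (3.4+0.224) = 37.072 Mbps.
× 600 s = 22,243 Mb = 2,780 MB = 2.589 GiB.

2.59 GiB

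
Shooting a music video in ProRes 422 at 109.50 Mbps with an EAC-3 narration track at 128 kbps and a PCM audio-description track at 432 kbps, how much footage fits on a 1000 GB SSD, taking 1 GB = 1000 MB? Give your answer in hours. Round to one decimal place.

20.2 hours

Audio total: 128 + 432 = 560 kbps = 0.560 Mbps.
Total bitrate: 109.50 + 0.560 = 110.060 Mbps.
Capacity: 1000 GB = 8,000,000 Mb.
Recording time: 8,000,000 / 110.060 = 72,688 s ≈ 20.2 hours.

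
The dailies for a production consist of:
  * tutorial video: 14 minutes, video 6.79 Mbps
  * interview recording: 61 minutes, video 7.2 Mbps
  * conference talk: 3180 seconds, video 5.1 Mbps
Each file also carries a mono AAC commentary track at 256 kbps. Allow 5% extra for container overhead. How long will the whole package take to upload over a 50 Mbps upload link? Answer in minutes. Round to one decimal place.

17.6 minutes

Audio: 256 kbps = 0.256 Mbps.
tutorial video: 7.046 Mbps × 840 s × 1.05 = 6214.6 Mb
interview recording: 7.456 Mbps × 3660 s × 1.05 = 28653.4 Mb
conference talk: 5.356 Mbps × 3180 s × 1.05 = 17883.7 Mb
Total: 52751.7 Mb = 6594.0 MB.
At 50 Mbps: 52751.7 / 50 = 1055 s ≈ 17.6 minutes.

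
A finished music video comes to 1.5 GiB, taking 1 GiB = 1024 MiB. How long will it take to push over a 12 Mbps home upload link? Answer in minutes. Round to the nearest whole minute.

18 minutes

File: 1.5 GiB = 12884.9 Mb.
At 12 Mbps: 12884.9 / 12 = 1073.7 s ≈ 17.9 minutes.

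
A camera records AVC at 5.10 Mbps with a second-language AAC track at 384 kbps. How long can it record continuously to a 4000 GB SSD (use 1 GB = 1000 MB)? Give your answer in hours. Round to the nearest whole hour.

1621 hours

Audio: 384 kbps = 0.384 Mbps.
Total bitrate: 5.10 + 0.384 = 5.484 Mbps.
Capacity: 4000 GB = 32,000,000 Mb.
Recording time: 32,000,000 / 5.484 = 5,835,157 s ≈ 1,621 hours.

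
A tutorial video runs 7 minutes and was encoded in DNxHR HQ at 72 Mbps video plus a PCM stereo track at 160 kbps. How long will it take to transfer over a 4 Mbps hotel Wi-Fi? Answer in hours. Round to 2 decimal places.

7 min = 420 s
Audio: 160 kbps = 0.160 Mbps.
Total bitrate: 72.160 Mbps.
File: 72.160 Mbps × 420 s = 30307.2 Mb.
At 4 Mbps: 30307.2 / 4 = 7576.8 s ≈ 2.1 hours.

2.10 hours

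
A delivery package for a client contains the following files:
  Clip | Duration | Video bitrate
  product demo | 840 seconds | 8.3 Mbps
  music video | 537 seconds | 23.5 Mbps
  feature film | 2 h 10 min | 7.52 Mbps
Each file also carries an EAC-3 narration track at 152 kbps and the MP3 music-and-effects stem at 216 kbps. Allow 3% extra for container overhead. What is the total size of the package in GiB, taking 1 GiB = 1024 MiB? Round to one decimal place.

9.8 GiB

Audio total: 152 + 216 = 368 kbps = 0.368 Mbps.
product demo: 8.668 Mbps × 840 s × 1.03 = 7499.6 Mb
music video: 23.868 Mbps × 537 s × 1.03 = 13201.6 Mb
feature film: 7.888 Mbps × 7800 s × 1.03 = 63372.2 Mb
Total: 84073.4 Mb = 10509.2 MB.
= 9.787 GiB.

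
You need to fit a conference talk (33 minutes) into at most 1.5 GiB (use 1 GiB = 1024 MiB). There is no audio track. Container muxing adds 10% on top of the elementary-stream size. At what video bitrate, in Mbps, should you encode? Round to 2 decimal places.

Budget: 1.5 GiB = 12884.9 Mb.
Stream payload after overhead: 12884.9 / 1.10 = 11713.5 Mb.
33 min = 1980 s
Total bitrate budget: 11713.5 Mb / 1980 s = 5.916 Mbps.

5.92 Mbps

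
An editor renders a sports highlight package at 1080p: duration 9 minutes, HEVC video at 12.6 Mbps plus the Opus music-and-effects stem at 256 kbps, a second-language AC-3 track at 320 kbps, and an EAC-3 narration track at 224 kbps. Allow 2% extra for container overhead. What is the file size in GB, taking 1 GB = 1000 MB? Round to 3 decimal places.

0.923 GB

9 min = 540 s
Audio total: 256 + 320 + 224 = 800 kbps = 0.800 Mbps.
Total bitrate: 12.6 + 0.800 = 13.400 Mbps.
Stream data: 13.400 Mbps × 540 s = 7236.0 Mb.
With 2% container overhead: ×1.02.
7,381 Mb ÷ 8 = 922.6 MB → 0.9226 GB.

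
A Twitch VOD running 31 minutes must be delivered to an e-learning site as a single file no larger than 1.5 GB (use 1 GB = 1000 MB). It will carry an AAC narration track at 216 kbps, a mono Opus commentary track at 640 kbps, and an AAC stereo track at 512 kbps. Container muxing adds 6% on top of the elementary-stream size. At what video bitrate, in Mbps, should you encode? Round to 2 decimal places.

4.72 Mbps

Budget: 1.5 GB = 12000.0 Mb.
Stream payload after overhead: 12000.0 / 1.06 = 11320.8 Mb.
31 min = 1860 s
Total bitrate budget: 11320.8 Mb / 1860 s = 6.086 Mbps.
Audio total: 216 + 640 + 512 = 1368 kbps = 1.368 Mbps.
Video: 6.086 − 1.368 = 4.718 Mbps.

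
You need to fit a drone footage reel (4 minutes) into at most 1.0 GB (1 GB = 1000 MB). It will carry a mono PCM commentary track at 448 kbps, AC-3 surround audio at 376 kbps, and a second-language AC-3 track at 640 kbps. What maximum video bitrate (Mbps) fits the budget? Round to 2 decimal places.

31.87 Mbps

Budget: 1.0 GB = 8000.0 Mb.
4 min = 240 s
Total bitrate budget: 8000.0 Mb / 240 s = 33.333 Mbps.
Audio total: 448 + 376 + 640 = 1464 kbps = 1.464 Mbps.
Video: 33.333 − 1.464 = 31.869 Mbps.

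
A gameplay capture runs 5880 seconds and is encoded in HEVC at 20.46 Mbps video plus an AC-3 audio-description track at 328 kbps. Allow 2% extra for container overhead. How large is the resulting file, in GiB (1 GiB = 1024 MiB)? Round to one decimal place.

14.5 GiB

Audio: 328 kbps = 0.328 Mbps.
Total bitrate: 20.46 + 0.328 = 20.788 Mbps.
Stream data: 20.788 Mbps × 5880 s = 122233.4 Mb.
With 2% container overhead: ×1.02.
124,678 Mb = 15,584,763,600 bytes ÷ 1,073,741,824 = 14.51 GiB.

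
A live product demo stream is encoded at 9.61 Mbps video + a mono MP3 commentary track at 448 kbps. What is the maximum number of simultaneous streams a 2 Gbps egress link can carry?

198

Audio: 448 kbps = 0.448 Mbps.
Per-viewer media rate: 10.058 Mbps.
2 Gbps = 2,000 Mbps; 2,000 / 10.058 = 198.85 → 198 viewers.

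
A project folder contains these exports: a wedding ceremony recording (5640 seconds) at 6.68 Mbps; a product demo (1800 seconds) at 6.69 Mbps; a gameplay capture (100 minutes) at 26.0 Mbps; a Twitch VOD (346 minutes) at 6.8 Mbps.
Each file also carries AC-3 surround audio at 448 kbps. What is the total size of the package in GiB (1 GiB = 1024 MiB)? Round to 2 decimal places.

42.17 GiB

Audio: 448 kbps = 0.448 Mbps.
wedding ceremony recording: 7.128 Mbps × 5640 s = 40201.9 Mb
product demo: 7.138 Mbps × 1800 s = 12848.4 Mb
gameplay capture: 26.448 Mbps × 6000 s = 158688.0 Mb
Twitch VOD: 7.248 Mbps × 20760 s = 150468.5 Mb
Total: 362206.8 Mb = 45275.8 MB.
= 42.17 GiB.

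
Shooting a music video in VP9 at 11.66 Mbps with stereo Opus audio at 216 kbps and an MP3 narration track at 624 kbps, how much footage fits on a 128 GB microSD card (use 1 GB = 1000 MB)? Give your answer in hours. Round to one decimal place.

22.8 hours

Audio total: 216 + 624 = 840 kbps = 0.840 Mbps.
Total bitrate: 11.66 + 0.840 = 12.500 Mbps.
Capacity: 128 GB = 1,024,000 Mb.
Recording time: 1,024,000 / 12.500 = 81,920 s ≈ 22.8 hours.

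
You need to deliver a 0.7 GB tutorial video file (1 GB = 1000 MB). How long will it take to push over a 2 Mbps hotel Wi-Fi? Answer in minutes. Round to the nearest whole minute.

File: 0.7 GB = 5600.0 Mb.
At 2 Mbps: 5600.0 / 2 = 2800.0 s ≈ 46.7 minutes.

47 minutes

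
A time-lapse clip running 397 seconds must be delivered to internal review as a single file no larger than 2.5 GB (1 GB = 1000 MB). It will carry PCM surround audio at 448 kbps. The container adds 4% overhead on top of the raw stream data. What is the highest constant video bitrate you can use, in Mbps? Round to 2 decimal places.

47.99 Mbps

Budget: 2.5 GB = 20000.0 Mb.
Stream payload after overhead: 20000.0 / 1.04 = 19230.8 Mb.
Total bitrate budget: 19230.8 Mb / 397 s = 48.440 Mbps.
Audio: 448 kbps = 0.448 Mbps.
Video: 48.440 − 0.448 = 47.992 Mbps.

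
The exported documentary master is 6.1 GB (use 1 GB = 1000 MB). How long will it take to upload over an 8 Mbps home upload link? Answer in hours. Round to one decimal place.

1.7 hours

File: 6.1 GB = 48800.0 Mb.
At 8 Mbps: 48800.0 / 8 = 6100.0 s ≈ 1.69 hours.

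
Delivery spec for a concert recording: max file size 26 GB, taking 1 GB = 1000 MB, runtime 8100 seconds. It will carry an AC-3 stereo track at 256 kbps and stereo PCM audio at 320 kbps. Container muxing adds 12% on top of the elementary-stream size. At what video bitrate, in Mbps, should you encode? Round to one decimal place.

22.4 Mbps

Budget: 26 GB = 208000.0 Mb.
Stream payload after overhead: 208000.0 / 1.12 = 185714.3 Mb.
Total bitrate budget: 185714.3 Mb / 8100 s = 22.928 Mbps.
Audio total: 256 + 320 = 576 kbps = 0.576 Mbps.
Video: 22.928 − 0.576 = 22.352 Mbps.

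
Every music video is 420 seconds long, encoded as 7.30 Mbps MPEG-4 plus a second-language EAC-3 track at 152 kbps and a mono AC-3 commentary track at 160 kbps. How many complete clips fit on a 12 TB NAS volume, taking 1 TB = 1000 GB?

30027

Audio total: 152 + 160 = 312 kbps = 0.312 Mbps.
Total bitrate: 7.612 Mbps.
Per item: 7.612 Mbps × 420 s = 3,197 Mb = 399.6 MB.
Capacity: 12 TB = 96,000,000 Mb; 30027.78 items → 30027 complete.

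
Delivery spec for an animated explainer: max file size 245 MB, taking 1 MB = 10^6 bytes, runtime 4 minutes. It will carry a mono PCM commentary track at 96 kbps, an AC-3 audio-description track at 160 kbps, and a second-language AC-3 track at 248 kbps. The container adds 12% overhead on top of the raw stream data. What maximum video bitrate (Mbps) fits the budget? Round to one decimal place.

Budget: 245 MB = 1960.0 Mb.
Stream payload after overhead: 1960.0 / 1.12 = 1750.0 Mb.
4 min = 240 s
Total bitrate budget: 1750.0 Mb / 240 s = 7.292 Mbps.
Audio total: 96 + 160 + 248 = 504 kbps = 0.504 Mbps.
Video: 7.292 − 0.504 = 6.788 Mbps.

6.8 Mbps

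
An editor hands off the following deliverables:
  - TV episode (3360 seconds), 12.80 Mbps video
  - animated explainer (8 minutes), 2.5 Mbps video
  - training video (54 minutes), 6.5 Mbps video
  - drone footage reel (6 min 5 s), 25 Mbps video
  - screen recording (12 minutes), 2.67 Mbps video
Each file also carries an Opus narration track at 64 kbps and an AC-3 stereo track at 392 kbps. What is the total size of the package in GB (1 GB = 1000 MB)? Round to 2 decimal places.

10.00 GB

Audio total: 64 + 392 = 456 kbps = 0.456 Mbps.
TV episode: 13.256 Mbps × 3360 s = 44540.2 Mb
animated explainer: 2.956 Mbps × 480 s = 1418.9 Mb
training video: 6.956 Mbps × 3240 s = 22537.4 Mb
drone footage reel: 25.456 Mbps × 365 s = 9291.4 Mb
screen recording: 3.126 Mbps × 720 s = 2250.7 Mb
Total: 80038.6 Mb = 10004.8 MB.
= 10.00 GB.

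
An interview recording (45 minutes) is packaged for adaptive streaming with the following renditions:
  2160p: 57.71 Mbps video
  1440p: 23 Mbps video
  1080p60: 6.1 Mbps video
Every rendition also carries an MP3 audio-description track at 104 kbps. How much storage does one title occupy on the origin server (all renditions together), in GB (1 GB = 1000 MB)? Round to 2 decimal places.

45 min = 2700 s
Audio: 104 kbps = 0.104 Mbps.
Sum of rendition bitrates: (57.71+0.104) + (23+0.104) + (6.1+0.104) = 87.122 Mbps.
× 2700 s = 235,229 Mb = 29,404 MB = 29.40 GB.

29.40 GB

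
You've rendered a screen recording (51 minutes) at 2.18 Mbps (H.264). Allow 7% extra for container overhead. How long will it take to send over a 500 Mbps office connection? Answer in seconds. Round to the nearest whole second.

14 seconds

51 min = 3060 s
File: 2.180 Mbps × 3060 s = 6670.8 Mb.
With 7% container overhead: ×1.07. → 7137.8 Mb.
At 500 Mbps: 7137.8 / 500 = 14.3 s ≈ 14.3 seconds.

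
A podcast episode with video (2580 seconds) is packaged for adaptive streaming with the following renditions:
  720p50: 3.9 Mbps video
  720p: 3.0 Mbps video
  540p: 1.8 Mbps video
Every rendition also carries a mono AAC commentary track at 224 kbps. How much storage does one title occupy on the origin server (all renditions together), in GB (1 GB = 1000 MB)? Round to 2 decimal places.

Audio: 224 kbps = 0.224 Mbps.
Sum of rendition bitrates: (3.9+0.224) + (3.0+0.224) + (1.8+0.224) = 9.372 Mbps.
× 2580 s = 24,180 Mb = 3,022 MB = 3.022 GB.

3.02 GB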